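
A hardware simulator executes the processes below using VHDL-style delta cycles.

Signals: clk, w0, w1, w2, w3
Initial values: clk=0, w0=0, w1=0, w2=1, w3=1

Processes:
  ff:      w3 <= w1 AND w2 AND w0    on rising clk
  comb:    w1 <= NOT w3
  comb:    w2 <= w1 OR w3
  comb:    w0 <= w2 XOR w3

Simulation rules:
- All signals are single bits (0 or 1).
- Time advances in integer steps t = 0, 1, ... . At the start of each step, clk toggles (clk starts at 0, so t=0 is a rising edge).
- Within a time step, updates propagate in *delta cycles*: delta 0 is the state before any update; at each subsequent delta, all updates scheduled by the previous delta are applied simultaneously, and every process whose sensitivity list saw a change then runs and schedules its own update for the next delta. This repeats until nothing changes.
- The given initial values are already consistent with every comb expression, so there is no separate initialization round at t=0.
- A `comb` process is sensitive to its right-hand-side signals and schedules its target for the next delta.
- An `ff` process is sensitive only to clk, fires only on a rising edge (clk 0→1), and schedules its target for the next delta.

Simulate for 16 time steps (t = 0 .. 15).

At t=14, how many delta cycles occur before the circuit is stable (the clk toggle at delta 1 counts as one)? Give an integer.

t0.Δ0 clk=0 w2=1 w1=0 w0=0 w3=1
t0.Δ1 clk=1 w2=1 w1=0 w0=0 w3=1
t0.Δ2 clk=1 w2=1 w1=0 w0=0 w3=0
t0.Δ3 clk=1 w2=0 w1=1 w0=1 w3=0
t0.Δ4 clk=1 w2=1 w1=1 w0=0 w3=0
t0.Δ5 clk=1 w2=1 w1=1 w0=1 w3=0
t1.Δ0 clk=1 w2=1 w1=1 w0=1 w3=0
t1.Δ1 clk=0 w2=1 w1=1 w0=1 w3=0
t2.Δ0 clk=0 w2=1 w1=1 w0=1 w3=0
t2.Δ1 clk=1 w2=1 w1=1 w0=1 w3=0
t2.Δ2 clk=1 w2=1 w1=1 w0=1 w3=1
t2.Δ3 clk=1 w2=1 w1=0 w0=0 w3=1
t3.Δ0 clk=1 w2=1 w1=0 w0=0 w3=1
t3.Δ1 clk=0 w2=1 w1=0 w0=0 w3=1
t4.Δ0 clk=0 w2=1 w1=0 w0=0 w3=1
t4.Δ1 clk=1 w2=1 w1=0 w0=0 w3=1
t4.Δ2 clk=1 w2=1 w1=0 w0=0 w3=0
t4.Δ3 clk=1 w2=0 w1=1 w0=1 w3=0
t4.Δ4 clk=1 w2=1 w1=1 w0=0 w3=0
t4.Δ5 clk=1 w2=1 w1=1 w0=1 w3=0
t5.Δ0 clk=1 w2=1 w1=1 w0=1 w3=0
t5.Δ1 clk=0 w2=1 w1=1 w0=1 w3=0
t6.Δ0 clk=0 w2=1 w1=1 w0=1 w3=0
t6.Δ1 clk=1 w2=1 w1=1 w0=1 w3=0
t6.Δ2 clk=1 w2=1 w1=1 w0=1 w3=1
t6.Δ3 clk=1 w2=1 w1=0 w0=0 w3=1
t7.Δ0 clk=1 w2=1 w1=0 w0=0 w3=1
t7.Δ1 clk=0 w2=1 w1=0 w0=0 w3=1
t8.Δ0 clk=0 w2=1 w1=0 w0=0 w3=1
t8.Δ1 clk=1 w2=1 w1=0 w0=0 w3=1
t8.Δ2 clk=1 w2=1 w1=0 w0=0 w3=0
t8.Δ3 clk=1 w2=0 w1=1 w0=1 w3=0
t8.Δ4 clk=1 w2=1 w1=1 w0=0 w3=0
t8.Δ5 clk=1 w2=1 w1=1 w0=1 w3=0
t9.Δ0 clk=1 w2=1 w1=1 w0=1 w3=0
t9.Δ1 clk=0 w2=1 w1=1 w0=1 w3=0
t10.Δ0 clk=0 w2=1 w1=1 w0=1 w3=0
t10.Δ1 clk=1 w2=1 w1=1 w0=1 w3=0
t10.Δ2 clk=1 w2=1 w1=1 w0=1 w3=1
t10.Δ3 clk=1 w2=1 w1=0 w0=0 w3=1
t11.Δ0 clk=1 w2=1 w1=0 w0=0 w3=1
t11.Δ1 clk=0 w2=1 w1=0 w0=0 w3=1
t12.Δ0 clk=0 w2=1 w1=0 w0=0 w3=1
t12.Δ1 clk=1 w2=1 w1=0 w0=0 w3=1
t12.Δ2 clk=1 w2=1 w1=0 w0=0 w3=0
t12.Δ3 clk=1 w2=0 w1=1 w0=1 w3=0
t12.Δ4 clk=1 w2=1 w1=1 w0=0 w3=0
t12.Δ5 clk=1 w2=1 w1=1 w0=1 w3=0
t13.Δ0 clk=1 w2=1 w1=1 w0=1 w3=0
t13.Δ1 clk=0 w2=1 w1=1 w0=1 w3=0
t14.Δ0 clk=0 w2=1 w1=1 w0=1 w3=0
t14.Δ1 clk=1 w2=1 w1=1 w0=1 w3=0
t14.Δ2 clk=1 w2=1 w1=1 w0=1 w3=1
t14.Δ3 clk=1 w2=1 w1=0 w0=0 w3=1
t15.Δ0 clk=1 w2=1 w1=0 w0=0 w3=1
t15.Δ1 clk=0 w2=1 w1=0 w0=0 w3=1

3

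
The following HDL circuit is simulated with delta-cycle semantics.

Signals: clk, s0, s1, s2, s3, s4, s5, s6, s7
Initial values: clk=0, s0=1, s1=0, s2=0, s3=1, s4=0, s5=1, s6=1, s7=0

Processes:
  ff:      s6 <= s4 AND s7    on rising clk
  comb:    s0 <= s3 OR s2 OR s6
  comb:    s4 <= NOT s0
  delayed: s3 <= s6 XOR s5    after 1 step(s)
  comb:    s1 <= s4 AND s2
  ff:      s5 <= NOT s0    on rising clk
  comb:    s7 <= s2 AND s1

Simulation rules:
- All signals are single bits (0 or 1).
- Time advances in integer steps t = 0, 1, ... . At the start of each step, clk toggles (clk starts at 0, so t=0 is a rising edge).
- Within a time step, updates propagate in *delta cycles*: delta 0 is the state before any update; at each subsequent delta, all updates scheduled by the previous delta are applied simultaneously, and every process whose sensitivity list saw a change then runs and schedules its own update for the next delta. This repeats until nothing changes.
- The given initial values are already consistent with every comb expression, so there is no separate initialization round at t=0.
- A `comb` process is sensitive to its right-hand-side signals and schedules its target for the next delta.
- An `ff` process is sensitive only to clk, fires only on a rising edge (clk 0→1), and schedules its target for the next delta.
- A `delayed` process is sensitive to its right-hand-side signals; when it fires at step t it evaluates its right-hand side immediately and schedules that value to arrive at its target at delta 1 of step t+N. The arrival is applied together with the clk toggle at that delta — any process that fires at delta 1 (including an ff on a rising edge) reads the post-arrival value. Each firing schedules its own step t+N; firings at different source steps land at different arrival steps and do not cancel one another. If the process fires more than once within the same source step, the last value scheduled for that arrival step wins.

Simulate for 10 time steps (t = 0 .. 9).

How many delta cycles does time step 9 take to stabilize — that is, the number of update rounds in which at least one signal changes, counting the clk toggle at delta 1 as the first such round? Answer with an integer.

[bits: clk,s4,s0,s1,s7,s6,s2,s5,s3]
t=0: Δ0=001001011 Δ1=101001011 Δ2=101000001 | 2Δ
t=1: Δ0=101000001 Δ1=001000000 Δ2=000000000 Δ3=010000000 | 3Δ
t=2: Δ0=010000000 Δ1=110000000 Δ2=110000010 | 2Δ
t=3: Δ0=110000010 Δ1=010000011 Δ2=011000011 Δ3=001000011 | 3Δ
t=4: Δ0=001000011 Δ1=101000011 Δ2=101000001 | 2Δ
t=5: Δ0=101000001 Δ1=001000000 Δ2=000000000 Δ3=010000000 | 3Δ
t=6: Δ0=010000000 Δ1=110000000 Δ2=110000010 | 2Δ
t=7: Δ0=110000010 Δ1=010000011 Δ2=011000011 Δ3=001000011 | 3Δ
t=8: Δ0=001000011 Δ1=101000011 Δ2=101000001 | 2Δ
t=9: Δ0=101000001 Δ1=001000000 Δ2=000000000 Δ3=010000000 | 3Δ

3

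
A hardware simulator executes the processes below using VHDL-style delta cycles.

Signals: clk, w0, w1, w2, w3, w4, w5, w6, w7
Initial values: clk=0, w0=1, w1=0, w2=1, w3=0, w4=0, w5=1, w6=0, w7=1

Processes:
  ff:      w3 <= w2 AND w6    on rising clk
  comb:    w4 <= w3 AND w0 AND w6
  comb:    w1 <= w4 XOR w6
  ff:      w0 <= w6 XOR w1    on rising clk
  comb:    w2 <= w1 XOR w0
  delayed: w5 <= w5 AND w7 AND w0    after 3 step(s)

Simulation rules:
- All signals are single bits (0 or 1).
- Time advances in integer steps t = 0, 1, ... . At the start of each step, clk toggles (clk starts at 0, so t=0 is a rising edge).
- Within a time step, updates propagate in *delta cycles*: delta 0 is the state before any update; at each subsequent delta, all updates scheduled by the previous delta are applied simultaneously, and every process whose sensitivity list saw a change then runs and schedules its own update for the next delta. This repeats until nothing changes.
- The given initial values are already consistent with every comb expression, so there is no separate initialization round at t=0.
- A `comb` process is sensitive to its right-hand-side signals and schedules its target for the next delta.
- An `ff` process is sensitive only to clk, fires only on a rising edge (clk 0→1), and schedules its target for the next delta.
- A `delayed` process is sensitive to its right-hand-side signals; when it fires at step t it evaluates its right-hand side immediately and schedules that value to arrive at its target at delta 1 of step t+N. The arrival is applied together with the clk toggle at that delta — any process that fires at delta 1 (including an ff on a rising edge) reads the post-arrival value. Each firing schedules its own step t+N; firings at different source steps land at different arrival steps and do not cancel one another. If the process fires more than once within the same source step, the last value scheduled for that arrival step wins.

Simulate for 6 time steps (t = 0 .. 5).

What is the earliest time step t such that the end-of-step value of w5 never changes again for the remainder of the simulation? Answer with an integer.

t=0 Δ0: w7=1 w1=0 w3=0 clk=0 w2=1 w5=1 w6=0 w4=0 w0=1
  Δ1: clk:0→1
  Δ2: w0:1→0
  Δ3: w2:1→0
  (3Δ to stable)
t=1 Δ0: w7=1 w1=0 w3=0 clk=1 w2=0 w5=1 w6=0 w4=0 w0=0
  Δ1: clk:1→0
  (1Δ to stable)
t=2 Δ0: w7=1 w1=0 w3=0 clk=0 w2=0 w5=1 w6=0 w4=0 w0=0
  Δ1: clk:0→1
  (1Δ to stable)
t=3 Δ0: w7=1 w1=0 w3=0 clk=1 w2=0 w5=1 w6=0 w4=0 w0=0
  Δ1: clk:1→0, w5:1→0
  (1Δ to stable)
t=4 Δ0: w7=1 w1=0 w3=0 clk=0 w2=0 w5=0 w6=0 w4=0 w0=0
  Δ1: clk:0→1
  (1Δ to stable)
t=5 Δ0: w7=1 w1=0 w3=0 clk=1 w2=0 w5=0 w6=0 w4=0 w0=0
  Δ1: clk:1→0
  (1Δ to stable)

3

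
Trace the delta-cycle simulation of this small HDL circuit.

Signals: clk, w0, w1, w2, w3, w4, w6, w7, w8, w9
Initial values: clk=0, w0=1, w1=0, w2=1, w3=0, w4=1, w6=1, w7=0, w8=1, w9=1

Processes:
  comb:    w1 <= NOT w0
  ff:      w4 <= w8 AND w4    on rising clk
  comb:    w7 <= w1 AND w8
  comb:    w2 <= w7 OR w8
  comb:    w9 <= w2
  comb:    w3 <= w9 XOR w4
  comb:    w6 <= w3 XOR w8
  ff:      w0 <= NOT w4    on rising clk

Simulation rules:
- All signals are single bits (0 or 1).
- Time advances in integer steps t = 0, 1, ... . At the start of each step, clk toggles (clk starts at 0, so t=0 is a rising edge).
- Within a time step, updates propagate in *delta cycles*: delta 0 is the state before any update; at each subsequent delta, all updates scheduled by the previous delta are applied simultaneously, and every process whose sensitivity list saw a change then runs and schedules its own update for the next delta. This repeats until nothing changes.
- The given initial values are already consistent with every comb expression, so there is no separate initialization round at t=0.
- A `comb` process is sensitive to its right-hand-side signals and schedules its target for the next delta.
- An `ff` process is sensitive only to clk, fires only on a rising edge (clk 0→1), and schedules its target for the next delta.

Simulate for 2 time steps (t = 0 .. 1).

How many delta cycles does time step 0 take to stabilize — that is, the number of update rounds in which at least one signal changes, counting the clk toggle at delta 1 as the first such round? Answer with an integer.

4

t=0 Δ0: w6=1 w2=1 w4=1 w0=1 w1=0 w3=0 w7=0 w9=1 w8=1 clk=0
  Δ1: clk:0→1
  Δ2: w0:1→0
  Δ3: w1:0→1
  Δ4: w7:0→1
  (4Δ to stable)
t=1 Δ0: w6=1 w2=1 w4=1 w0=0 w1=1 w3=0 w7=1 w9=1 w8=1 clk=1
  Δ1: clk:1→0
  (1Δ to stable)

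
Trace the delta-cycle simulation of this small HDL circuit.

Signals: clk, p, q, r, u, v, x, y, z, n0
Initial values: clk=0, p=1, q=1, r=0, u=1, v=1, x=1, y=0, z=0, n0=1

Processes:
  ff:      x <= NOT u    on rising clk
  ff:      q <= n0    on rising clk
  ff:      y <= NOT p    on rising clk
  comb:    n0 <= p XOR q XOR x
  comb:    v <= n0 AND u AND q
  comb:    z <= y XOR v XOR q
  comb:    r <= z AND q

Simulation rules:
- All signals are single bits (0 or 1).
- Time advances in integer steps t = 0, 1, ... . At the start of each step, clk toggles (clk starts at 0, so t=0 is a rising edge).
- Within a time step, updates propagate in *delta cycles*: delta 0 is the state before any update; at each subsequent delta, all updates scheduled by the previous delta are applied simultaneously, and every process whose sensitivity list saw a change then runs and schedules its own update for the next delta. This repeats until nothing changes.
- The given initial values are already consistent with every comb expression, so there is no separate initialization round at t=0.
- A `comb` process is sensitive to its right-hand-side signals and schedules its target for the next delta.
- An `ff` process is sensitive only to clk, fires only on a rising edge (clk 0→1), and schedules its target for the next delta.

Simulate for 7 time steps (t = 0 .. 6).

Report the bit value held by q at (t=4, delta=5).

[bits: p,u,z,v,x,q,r,y,clk,n0]
t=0: Δ0=1101110001 Δ1=1101110011 Δ2=1101010011 Δ3=1101010010 Δ4=1100010010 Δ5=1110010010 Δ6=1110011010 | 6Δ
t=1: Δ0=1110011010 Δ1=1110011000 | 1Δ
t=2: Δ0=1110011000 Δ1=1110011010 Δ2=1110001010 Δ3=1100000011 | 3Δ
t=3: Δ0=1100000011 Δ1=1100000001 | 1Δ
t=4: Δ0=1100000001 Δ1=1100000011 Δ2=1100010011 Δ3=1111010010 Δ4=1100011010 Δ5=1110010010 Δ6=1110011010 | 6Δ
t=5: Δ0=1110011010 Δ1=1110011000 | 1Δ
t=6: Δ0=1110011000 Δ1=1110011010 Δ2=1110001010 Δ3=1100000011 | 3Δ

1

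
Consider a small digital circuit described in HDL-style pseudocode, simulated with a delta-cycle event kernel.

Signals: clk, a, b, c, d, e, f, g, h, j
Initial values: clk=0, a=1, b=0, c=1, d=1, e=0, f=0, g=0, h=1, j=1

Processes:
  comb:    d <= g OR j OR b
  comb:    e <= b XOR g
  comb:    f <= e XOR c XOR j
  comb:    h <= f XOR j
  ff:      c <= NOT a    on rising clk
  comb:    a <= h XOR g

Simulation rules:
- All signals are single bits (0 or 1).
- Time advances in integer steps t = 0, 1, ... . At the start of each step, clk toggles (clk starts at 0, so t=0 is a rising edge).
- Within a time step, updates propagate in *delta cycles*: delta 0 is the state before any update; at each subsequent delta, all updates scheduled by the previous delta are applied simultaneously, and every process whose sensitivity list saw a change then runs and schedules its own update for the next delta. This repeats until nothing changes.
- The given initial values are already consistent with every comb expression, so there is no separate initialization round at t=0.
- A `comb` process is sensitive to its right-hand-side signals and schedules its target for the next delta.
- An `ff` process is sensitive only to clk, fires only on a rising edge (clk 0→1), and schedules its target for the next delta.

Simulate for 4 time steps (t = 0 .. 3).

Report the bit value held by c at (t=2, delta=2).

t=0 Δ0: d=1 a=1 g=0 b=0 clk=0 e=0 h=1 j=1 f=0 c=1
  Δ1: clk:0→1
  Δ2: c:1→0
  Δ3: f:0→1
  Δ4: h:1→0
  Δ5: a:1→0
  (5Δ to stable)
t=1 Δ0: d=1 a=0 g=0 b=0 clk=1 e=0 h=0 j=1 f=1 c=0
  Δ1: clk:1→0
  (1Δ to stable)
t=2 Δ0: d=1 a=0 g=0 b=0 clk=0 e=0 h=0 j=1 f=1 c=0
  Δ1: clk:0→1
  Δ2: c:0→1
  Δ3: f:1→0
  Δ4: h:0→1
  Δ5: a:0→1
  (5Δ to stable)
t=3 Δ0: d=1 a=1 g=0 b=0 clk=1 e=0 h=1 j=1 f=0 c=1
  Δ1: clk:1→0
  (1Δ to stable)

1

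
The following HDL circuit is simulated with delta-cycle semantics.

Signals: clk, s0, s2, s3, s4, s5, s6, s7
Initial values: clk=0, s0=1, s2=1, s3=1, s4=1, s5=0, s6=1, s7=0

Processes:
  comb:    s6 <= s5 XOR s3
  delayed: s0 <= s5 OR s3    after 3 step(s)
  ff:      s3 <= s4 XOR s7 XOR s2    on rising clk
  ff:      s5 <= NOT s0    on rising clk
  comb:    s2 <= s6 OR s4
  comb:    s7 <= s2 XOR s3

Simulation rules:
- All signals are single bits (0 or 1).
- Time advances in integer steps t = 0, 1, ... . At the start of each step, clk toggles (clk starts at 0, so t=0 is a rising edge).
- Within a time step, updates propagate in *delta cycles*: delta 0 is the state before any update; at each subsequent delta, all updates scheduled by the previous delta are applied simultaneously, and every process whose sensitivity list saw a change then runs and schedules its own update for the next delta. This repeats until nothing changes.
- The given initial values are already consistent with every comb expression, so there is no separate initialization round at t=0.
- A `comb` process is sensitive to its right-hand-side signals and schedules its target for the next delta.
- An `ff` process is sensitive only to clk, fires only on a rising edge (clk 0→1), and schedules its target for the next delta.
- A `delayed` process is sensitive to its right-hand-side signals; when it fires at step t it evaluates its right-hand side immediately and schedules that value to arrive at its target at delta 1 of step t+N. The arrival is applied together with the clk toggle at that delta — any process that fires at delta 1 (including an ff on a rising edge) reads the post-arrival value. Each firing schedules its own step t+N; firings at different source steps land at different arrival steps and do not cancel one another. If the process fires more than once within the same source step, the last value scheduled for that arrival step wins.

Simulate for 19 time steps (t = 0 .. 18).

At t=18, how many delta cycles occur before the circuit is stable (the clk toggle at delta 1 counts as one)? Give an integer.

3

t=0 Δ0: clk=0 s2=1 s7=0 s6=1 s3=1 s5=0 s4=1 s0=1
  Δ1: clk:0→1
  Δ2: s3:1→0
  Δ3: s7:0→1, s6:1→0
  (3Δ to stable)
t=1 Δ0: clk=1 s2=1 s7=1 s6=0 s3=0 s5=0 s4=1 s0=1
  Δ1: clk:1→0
  (1Δ to stable)
t=2 Δ0: clk=0 s2=1 s7=1 s6=0 s3=0 s5=0 s4=1 s0=1
  Δ1: clk:0→1
  Δ2: s3:0→1
  Δ3: s7:1→0, s6:0→1
  (3Δ to stable)
t=3 Δ0: clk=1 s2=1 s7=0 s6=1 s3=1 s5=0 s4=1 s0=1
  Δ1: clk:1→0, s0:1→0
  (1Δ to stable)
t=4 Δ0: clk=0 s2=1 s7=0 s6=1 s3=1 s5=0 s4=1 s0=0
  Δ1: clk:0→1
  Δ2: s3:1→0, s5:0→1
  Δ3: s7:0→1
  (3Δ to stable)
t=5 Δ0: clk=1 s2=1 s7=1 s6=1 s3=0 s5=1 s4=1 s0=0
  Δ1: clk:1→0, s0:0→1
  (1Δ to stable)
t=6 Δ0: clk=0 s2=1 s7=1 s6=1 s3=0 s5=1 s4=1 s0=1
  Δ1: clk:0→1
  Δ2: s3:0→1, s5:1→0
  Δ3: s7:1→0
  (3Δ to stable)
t=7 Δ0: clk=1 s2=1 s7=0 s6=1 s3=1 s5=0 s4=1 s0=1
  Δ1: clk:1→0
  (1Δ to stable)
t=8 Δ0: clk=0 s2=1 s7=0 s6=1 s3=1 s5=0 s4=1 s0=1
  Δ1: clk:0→1
  Δ2: s3:1→0
  Δ3: s7:0→1, s6:1→0
  (3Δ to stable)
t=9 Δ0: clk=1 s2=1 s7=1 s6=0 s3=0 s5=0 s4=1 s0=1
  Δ1: clk:1→0
  (1Δ to stable)
t=10 Δ0: clk=0 s2=1 s7=1 s6=0 s3=0 s5=0 s4=1 s0=1
  Δ1: clk:0→1
  Δ2: s3:0→1
  Δ3: s7:1→0, s6:0→1
  (3Δ to stable)
t=11 Δ0: clk=1 s2=1 s7=0 s6=1 s3=1 s5=0 s4=1 s0=1
  Δ1: clk:1→0, s0:1→0
  (1Δ to stable)
t=12 Δ0: clk=0 s2=1 s7=0 s6=1 s3=1 s5=0 s4=1 s0=0
  Δ1: clk:0→1
  Δ2: s3:1→0, s5:0→1
  Δ3: s7:0→1
  (3Δ to stable)
t=13 Δ0: clk=1 s2=1 s7=1 s6=1 s3=0 s5=1 s4=1 s0=0
  Δ1: clk:1→0, s0:0→1
  (1Δ to stable)
t=14 Δ0: clk=0 s2=1 s7=1 s6=1 s3=0 s5=1 s4=1 s0=1
  Δ1: clk:0→1
  Δ2: s3:0→1, s5:1→0
  Δ3: s7:1→0
  (3Δ to stable)
t=15 Δ0: clk=1 s2=1 s7=0 s6=1 s3=1 s5=0 s4=1 s0=1
  Δ1: clk:1→0
  (1Δ to stable)
t=16 Δ0: clk=0 s2=1 s7=0 s6=1 s3=1 s5=0 s4=1 s0=1
  Δ1: clk:0→1
  Δ2: s3:1→0
  Δ3: s7:0→1, s6:1→0
  (3Δ to stable)
t=17 Δ0: clk=1 s2=1 s7=1 s6=0 s3=0 s5=0 s4=1 s0=1
  Δ1: clk:1→0
  (1Δ to stable)
t=18 Δ0: clk=0 s2=1 s7=1 s6=0 s3=0 s5=0 s4=1 s0=1
  Δ1: clk:0→1
  Δ2: s3:0→1
  Δ3: s7:1→0, s6:0→1
  (3Δ to stable)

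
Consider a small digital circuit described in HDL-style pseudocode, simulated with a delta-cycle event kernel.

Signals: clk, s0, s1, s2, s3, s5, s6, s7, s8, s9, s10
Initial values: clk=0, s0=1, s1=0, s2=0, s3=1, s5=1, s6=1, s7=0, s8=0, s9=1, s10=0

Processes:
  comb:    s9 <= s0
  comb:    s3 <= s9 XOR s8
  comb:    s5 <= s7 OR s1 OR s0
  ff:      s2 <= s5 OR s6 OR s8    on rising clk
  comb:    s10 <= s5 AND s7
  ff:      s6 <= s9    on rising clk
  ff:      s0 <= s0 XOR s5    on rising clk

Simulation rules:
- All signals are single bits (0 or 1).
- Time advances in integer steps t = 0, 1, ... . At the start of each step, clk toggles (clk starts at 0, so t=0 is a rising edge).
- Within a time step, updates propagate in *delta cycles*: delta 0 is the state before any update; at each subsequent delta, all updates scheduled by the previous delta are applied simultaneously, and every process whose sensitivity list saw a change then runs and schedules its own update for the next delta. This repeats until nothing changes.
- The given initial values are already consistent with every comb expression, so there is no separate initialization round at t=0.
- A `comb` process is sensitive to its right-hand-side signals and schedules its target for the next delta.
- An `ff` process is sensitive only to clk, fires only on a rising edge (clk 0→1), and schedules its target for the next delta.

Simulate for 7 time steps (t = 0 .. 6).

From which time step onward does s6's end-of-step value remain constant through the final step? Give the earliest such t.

2

t0.Δ0 s3=1 s7=0 s9=1 s5=1 s0=1 s2=0 s1=0 s8=0 s10=0 s6=1 clk=0
t0.Δ1 s3=1 s7=0 s9=1 s5=1 s0=1 s2=0 s1=0 s8=0 s10=0 s6=1 clk=1
t0.Δ2 s3=1 s7=0 s9=1 s5=1 s0=0 s2=1 s1=0 s8=0 s10=0 s6=1 clk=1
t0.Δ3 s3=1 s7=0 s9=0 s5=0 s0=0 s2=1 s1=0 s8=0 s10=0 s6=1 clk=1
t0.Δ4 s3=0 s7=0 s9=0 s5=0 s0=0 s2=1 s1=0 s8=0 s10=0 s6=1 clk=1
t1.Δ0 s3=0 s7=0 s9=0 s5=0 s0=0 s2=1 s1=0 s8=0 s10=0 s6=1 clk=1
t1.Δ1 s3=0 s7=0 s9=0 s5=0 s0=0 s2=1 s1=0 s8=0 s10=0 s6=1 clk=0
t2.Δ0 s3=0 s7=0 s9=0 s5=0 s0=0 s2=1 s1=0 s8=0 s10=0 s6=1 clk=0
t2.Δ1 s3=0 s7=0 s9=0 s5=0 s0=0 s2=1 s1=0 s8=0 s10=0 s6=1 clk=1
t2.Δ2 s3=0 s7=0 s9=0 s5=0 s0=0 s2=1 s1=0 s8=0 s10=0 s6=0 clk=1
t3.Δ0 s3=0 s7=0 s9=0 s5=0 s0=0 s2=1 s1=0 s8=0 s10=0 s6=0 clk=1
t3.Δ1 s3=0 s7=0 s9=0 s5=0 s0=0 s2=1 s1=0 s8=0 s10=0 s6=0 clk=0
t4.Δ0 s3=0 s7=0 s9=0 s5=0 s0=0 s2=1 s1=0 s8=0 s10=0 s6=0 clk=0
t4.Δ1 s3=0 s7=0 s9=0 s5=0 s0=0 s2=1 s1=0 s8=0 s10=0 s6=0 clk=1
t4.Δ2 s3=0 s7=0 s9=0 s5=0 s0=0 s2=0 s1=0 s8=0 s10=0 s6=0 clk=1
t5.Δ0 s3=0 s7=0 s9=0 s5=0 s0=0 s2=0 s1=0 s8=0 s10=0 s6=0 clk=1
t5.Δ1 s3=0 s7=0 s9=0 s5=0 s0=0 s2=0 s1=0 s8=0 s10=0 s6=0 clk=0
t6.Δ0 s3=0 s7=0 s9=0 s5=0 s0=0 s2=0 s1=0 s8=0 s10=0 s6=0 clk=0
t6.Δ1 s3=0 s7=0 s9=0 s5=0 s0=0 s2=0 s1=0 s8=0 s10=0 s6=0 clk=1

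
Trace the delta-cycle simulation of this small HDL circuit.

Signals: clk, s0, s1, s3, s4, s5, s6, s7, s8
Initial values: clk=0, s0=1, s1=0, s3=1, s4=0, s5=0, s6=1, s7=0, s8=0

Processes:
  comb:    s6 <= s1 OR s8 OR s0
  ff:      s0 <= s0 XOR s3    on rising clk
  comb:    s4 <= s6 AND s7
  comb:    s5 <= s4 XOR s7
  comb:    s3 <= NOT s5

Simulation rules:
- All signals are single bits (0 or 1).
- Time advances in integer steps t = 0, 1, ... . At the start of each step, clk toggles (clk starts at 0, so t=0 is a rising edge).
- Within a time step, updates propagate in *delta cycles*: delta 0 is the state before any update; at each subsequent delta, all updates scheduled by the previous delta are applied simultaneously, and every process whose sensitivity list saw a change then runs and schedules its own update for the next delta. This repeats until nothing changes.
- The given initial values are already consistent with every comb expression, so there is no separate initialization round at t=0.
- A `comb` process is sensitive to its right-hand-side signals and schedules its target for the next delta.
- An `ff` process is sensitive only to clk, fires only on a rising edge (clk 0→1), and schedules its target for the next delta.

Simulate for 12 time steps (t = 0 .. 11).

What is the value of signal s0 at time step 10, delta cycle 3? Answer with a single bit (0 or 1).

[bits: s1,s7,clk,s8,s6,s0,s4,s5,s3]
t=0: Δ0=000011001 Δ1=001011001 Δ2=001010001 Δ3=001000001 | 3Δ
t=1: Δ0=001000001 Δ1=000000001 | 1Δ
t=2: Δ0=000000001 Δ1=001000001 Δ2=001001001 Δ3=001011001 | 3Δ
t=3: Δ0=001011001 Δ1=000011001 | 1Δ
t=4: Δ0=000011001 Δ1=001011001 Δ2=001010001 Δ3=001000001 | 3Δ
t=5: Δ0=001000001 Δ1=000000001 | 1Δ
t=6: Δ0=000000001 Δ1=001000001 Δ2=001001001 Δ3=001011001 | 3Δ
t=7: Δ0=001011001 Δ1=000011001 | 1Δ
t=8: Δ0=000011001 Δ1=001011001 Δ2=001010001 Δ3=001000001 | 3Δ
t=9: Δ0=001000001 Δ1=000000001 | 1Δ
t=10: Δ0=000000001 Δ1=001000001 Δ2=001001001 Δ3=001011001 | 3Δ
t=11: Δ0=001011001 Δ1=000011001 | 1Δ

1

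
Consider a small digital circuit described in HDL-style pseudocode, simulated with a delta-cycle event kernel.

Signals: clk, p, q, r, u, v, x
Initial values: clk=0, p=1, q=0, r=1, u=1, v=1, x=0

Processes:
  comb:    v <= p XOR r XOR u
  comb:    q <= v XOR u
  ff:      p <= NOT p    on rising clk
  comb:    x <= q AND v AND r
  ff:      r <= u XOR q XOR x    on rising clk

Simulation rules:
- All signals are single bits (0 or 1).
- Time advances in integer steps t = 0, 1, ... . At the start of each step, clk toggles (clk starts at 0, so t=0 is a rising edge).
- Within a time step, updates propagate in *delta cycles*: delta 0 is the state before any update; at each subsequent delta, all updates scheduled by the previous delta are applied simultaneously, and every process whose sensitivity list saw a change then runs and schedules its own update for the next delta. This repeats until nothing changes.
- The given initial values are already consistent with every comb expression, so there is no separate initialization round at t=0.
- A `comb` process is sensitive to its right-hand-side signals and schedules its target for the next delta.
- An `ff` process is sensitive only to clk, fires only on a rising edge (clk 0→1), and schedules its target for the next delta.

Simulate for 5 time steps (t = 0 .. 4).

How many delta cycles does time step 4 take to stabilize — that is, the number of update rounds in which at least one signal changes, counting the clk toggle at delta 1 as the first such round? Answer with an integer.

4

t=0 Δ0: r=1 q=0 clk=0 u=1 p=1 v=1 x=0
  Δ1: clk:0→1
  Δ2: p:1→0
  Δ3: v:1→0
  Δ4: q:0→1
  (4Δ to stable)
t=1 Δ0: r=1 q=1 clk=1 u=1 p=0 v=0 x=0
  Δ1: clk:1→0
  (1Δ to stable)
t=2 Δ0: r=1 q=1 clk=0 u=1 p=0 v=0 x=0
  Δ1: clk:0→1
  Δ2: r:1→0, p:0→1
  (2Δ to stable)
t=3 Δ0: r=0 q=1 clk=1 u=1 p=1 v=0 x=0
  Δ1: clk:1→0
  (1Δ to stable)
t=4 Δ0: r=0 q=1 clk=0 u=1 p=1 v=0 x=0
  Δ1: clk:0→1
  Δ2: p:1→0
  Δ3: v:0→1
  Δ4: q:1→0
  (4Δ to stable)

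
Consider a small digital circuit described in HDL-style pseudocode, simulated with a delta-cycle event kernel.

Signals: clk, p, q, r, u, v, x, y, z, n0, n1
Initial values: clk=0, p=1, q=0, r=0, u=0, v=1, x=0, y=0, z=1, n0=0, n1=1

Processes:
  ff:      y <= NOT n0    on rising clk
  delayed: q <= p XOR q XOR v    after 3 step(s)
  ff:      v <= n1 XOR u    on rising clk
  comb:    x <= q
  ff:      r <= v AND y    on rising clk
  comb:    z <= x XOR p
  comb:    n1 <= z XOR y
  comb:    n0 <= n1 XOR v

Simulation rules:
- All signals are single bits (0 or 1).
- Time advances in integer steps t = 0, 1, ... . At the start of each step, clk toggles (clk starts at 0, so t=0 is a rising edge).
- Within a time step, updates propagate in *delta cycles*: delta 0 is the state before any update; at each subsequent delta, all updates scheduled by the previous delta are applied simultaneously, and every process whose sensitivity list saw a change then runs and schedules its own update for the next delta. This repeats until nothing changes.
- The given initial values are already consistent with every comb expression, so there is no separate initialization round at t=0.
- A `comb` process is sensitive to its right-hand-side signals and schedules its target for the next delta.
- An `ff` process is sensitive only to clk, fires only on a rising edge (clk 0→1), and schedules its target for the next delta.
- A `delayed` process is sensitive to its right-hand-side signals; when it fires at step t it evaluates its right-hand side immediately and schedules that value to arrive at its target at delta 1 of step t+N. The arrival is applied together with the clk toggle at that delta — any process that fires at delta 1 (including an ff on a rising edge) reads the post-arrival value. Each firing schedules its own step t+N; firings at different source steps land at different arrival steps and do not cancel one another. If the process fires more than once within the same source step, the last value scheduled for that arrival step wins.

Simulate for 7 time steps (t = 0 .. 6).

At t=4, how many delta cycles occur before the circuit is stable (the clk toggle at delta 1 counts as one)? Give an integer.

3

[bits: v,z,n1,clk,x,n0,y,r,p,u,q]
t=0: Δ0=11100000100 Δ1=11110000100 Δ2=11110010100 Δ3=11010010100 Δ4=11010110100 | 4Δ
t=1: Δ0=11010110100 Δ1=11000110100 | 1Δ
t=2: Δ0=11000110100 Δ1=11010110100 Δ2=01010101100 Δ3=01110001100 Δ4=01110101100 | 4Δ
t=3: Δ0=01110101100 Δ1=01100101100 | 1Δ
t=4: Δ0=01100101100 Δ1=01110101100 Δ2=11110100100 Δ3=11110000100 | 3Δ
t=5: Δ0=11110000100 Δ1=11100000101 Δ2=11101000101 Δ3=10101000101 Δ4=10001000101 Δ5=10001100101 | 5Δ
t=6: Δ0=10001100101 Δ1=10011100101 Δ2=00011100101 Δ3=00011000101 | 3Δ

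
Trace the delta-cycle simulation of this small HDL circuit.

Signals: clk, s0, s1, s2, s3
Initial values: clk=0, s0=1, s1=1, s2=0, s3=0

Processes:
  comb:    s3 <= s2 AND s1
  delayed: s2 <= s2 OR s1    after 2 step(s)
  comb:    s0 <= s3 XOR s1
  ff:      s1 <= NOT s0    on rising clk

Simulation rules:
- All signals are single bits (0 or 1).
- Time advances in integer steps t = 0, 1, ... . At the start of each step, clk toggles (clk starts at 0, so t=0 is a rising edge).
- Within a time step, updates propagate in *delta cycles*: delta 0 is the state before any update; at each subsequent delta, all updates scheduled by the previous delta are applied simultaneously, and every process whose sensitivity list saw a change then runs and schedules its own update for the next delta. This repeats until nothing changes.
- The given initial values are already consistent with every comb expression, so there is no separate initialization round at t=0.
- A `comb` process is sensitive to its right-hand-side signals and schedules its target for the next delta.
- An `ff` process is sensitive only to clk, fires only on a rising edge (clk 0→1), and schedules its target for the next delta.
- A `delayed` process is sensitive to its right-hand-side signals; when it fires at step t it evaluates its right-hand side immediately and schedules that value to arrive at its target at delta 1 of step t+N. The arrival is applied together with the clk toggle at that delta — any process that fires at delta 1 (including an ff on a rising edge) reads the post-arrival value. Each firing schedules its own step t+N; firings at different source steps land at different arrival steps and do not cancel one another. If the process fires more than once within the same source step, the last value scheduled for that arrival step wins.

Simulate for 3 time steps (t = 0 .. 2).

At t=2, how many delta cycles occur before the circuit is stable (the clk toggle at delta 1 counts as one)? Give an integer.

t=0 Δ0: s3=0 s0=1 clk=0 s1=1 s2=0
  Δ1: clk:0→1
  Δ2: s1:1→0
  Δ3: s0:1→0
  (3Δ to stable)
t=1 Δ0: s3=0 s0=0 clk=1 s1=0 s2=0
  Δ1: clk:1→0
  (1Δ to stable)
t=2 Δ0: s3=0 s0=0 clk=0 s1=0 s2=0
  Δ1: clk:0→1
  Δ2: s1:0→1
  Δ3: s0:0→1
  (3Δ to stable)

3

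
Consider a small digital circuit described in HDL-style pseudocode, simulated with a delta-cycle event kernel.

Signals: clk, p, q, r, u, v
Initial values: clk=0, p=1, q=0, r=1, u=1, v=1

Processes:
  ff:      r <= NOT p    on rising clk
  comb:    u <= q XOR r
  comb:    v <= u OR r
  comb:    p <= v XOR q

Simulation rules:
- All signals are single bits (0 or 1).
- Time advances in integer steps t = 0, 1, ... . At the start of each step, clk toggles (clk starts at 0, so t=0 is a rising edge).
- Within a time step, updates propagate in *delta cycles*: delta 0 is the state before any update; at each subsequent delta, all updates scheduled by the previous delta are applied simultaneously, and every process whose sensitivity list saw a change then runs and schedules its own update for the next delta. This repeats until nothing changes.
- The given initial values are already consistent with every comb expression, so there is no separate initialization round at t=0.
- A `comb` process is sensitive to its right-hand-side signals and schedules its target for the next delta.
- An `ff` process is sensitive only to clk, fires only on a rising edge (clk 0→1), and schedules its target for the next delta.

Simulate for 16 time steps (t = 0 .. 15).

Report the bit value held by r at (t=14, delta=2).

t=0 Δ0: q=0 r=1 u=1 v=1 clk=0 p=1
  Δ1: clk:0→1
  Δ2: r:1→0
  Δ3: u:1→0
  Δ4: v:1→0
  Δ5: p:1→0
  (5Δ to stable)
t=1 Δ0: q=0 r=0 u=0 v=0 clk=1 p=0
  Δ1: clk:1→0
  (1Δ to stable)
t=2 Δ0: q=0 r=0 u=0 v=0 clk=0 p=0
  Δ1: clk:0→1
  Δ2: r:0→1
  Δ3: u:0→1, v:0→1
  Δ4: p:0→1
  (4Δ to stable)
t=3 Δ0: q=0 r=1 u=1 v=1 clk=1 p=1
  Δ1: clk:1→0
  (1Δ to stable)
t=4 Δ0: q=0 r=1 u=1 v=1 clk=0 p=1
  Δ1: clk:0→1
  Δ2: r:1→0
  Δ3: u:1→0
  Δ4: v:1→0
  Δ5: p:1→0
  (5Δ to stable)
t=5 Δ0: q=0 r=0 u=0 v=0 clk=1 p=0
  Δ1: clk:1→0
  (1Δ to stable)
t=6 Δ0: q=0 r=0 u=0 v=0 clk=0 p=0
  Δ1: clk:0→1
  Δ2: r:0→1
  Δ3: u:0→1, v:0→1
  Δ4: p:0→1
  (4Δ to stable)
t=7 Δ0: q=0 r=1 u=1 v=1 clk=1 p=1
  Δ1: clk:1→0
  (1Δ to stable)
t=8 Δ0: q=0 r=1 u=1 v=1 clk=0 p=1
  Δ1: clk:0→1
  Δ2: r:1→0
  Δ3: u:1→0
  Δ4: v:1→0
  Δ5: p:1→0
  (5Δ to stable)
t=9 Δ0: q=0 r=0 u=0 v=0 clk=1 p=0
  Δ1: clk:1→0
  (1Δ to stable)
t=10 Δ0: q=0 r=0 u=0 v=0 clk=0 p=0
  Δ1: clk:0→1
  Δ2: r:0→1
  Δ3: u:0→1, v:0→1
  Δ4: p:0→1
  (4Δ to stable)
t=11 Δ0: q=0 r=1 u=1 v=1 clk=1 p=1
  Δ1: clk:1→0
  (1Δ to stable)
t=12 Δ0: q=0 r=1 u=1 v=1 clk=0 p=1
  Δ1: clk:0→1
  Δ2: r:1→0
  Δ3: u:1→0
  Δ4: v:1→0
  Δ5: p:1→0
  (5Δ to stable)
t=13 Δ0: q=0 r=0 u=0 v=0 clk=1 p=0
  Δ1: clk:1→0
  (1Δ to stable)
t=14 Δ0: q=0 r=0 u=0 v=0 clk=0 p=0
  Δ1: clk:0→1
  Δ2: r:0→1
  Δ3: u:0→1, v:0→1
  Δ4: p:0→1
  (4Δ to stable)
t=15 Δ0: q=0 r=1 u=1 v=1 clk=1 p=1
  Δ1: clk:1→0
  (1Δ to stable)

1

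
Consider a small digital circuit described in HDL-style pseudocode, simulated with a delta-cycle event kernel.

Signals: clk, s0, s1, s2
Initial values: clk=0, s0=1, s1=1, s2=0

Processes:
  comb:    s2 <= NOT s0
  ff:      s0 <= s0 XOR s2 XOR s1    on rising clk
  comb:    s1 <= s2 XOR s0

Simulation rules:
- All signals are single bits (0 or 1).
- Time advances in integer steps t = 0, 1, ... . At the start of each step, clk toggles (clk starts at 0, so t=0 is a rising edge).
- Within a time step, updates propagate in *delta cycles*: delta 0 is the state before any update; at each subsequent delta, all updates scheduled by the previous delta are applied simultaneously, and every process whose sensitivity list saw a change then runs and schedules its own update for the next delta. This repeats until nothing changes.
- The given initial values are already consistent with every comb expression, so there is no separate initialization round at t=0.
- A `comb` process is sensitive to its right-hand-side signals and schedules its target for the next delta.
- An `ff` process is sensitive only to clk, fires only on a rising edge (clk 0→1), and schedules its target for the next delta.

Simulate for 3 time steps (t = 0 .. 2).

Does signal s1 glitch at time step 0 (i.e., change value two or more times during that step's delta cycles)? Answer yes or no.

[bits: clk,s1,s2,s0]
t=0: Δ0=0101 Δ1=1101 Δ2=1100 Δ3=1010 Δ4=1110 | 4Δ
t=1: Δ0=1110 Δ1=0110 | 1Δ
t=2: Δ0=0110 Δ1=1110 | 1Δ

yes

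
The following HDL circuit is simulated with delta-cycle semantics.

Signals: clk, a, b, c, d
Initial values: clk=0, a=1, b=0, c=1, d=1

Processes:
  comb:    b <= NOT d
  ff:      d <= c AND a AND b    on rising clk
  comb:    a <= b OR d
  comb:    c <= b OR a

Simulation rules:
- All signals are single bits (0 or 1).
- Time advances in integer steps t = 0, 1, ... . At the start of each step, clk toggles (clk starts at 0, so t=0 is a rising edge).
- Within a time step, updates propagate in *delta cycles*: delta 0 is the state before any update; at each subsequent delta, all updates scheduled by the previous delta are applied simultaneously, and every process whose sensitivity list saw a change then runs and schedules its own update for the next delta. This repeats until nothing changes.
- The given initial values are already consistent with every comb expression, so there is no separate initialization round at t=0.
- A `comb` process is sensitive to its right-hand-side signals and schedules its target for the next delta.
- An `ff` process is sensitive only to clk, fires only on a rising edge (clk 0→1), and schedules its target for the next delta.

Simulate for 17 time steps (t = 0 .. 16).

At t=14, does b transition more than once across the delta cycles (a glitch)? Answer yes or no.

no

t=0 Δ0: b=0 a=1 clk=0 c=1 d=1
  Δ1: clk:0→1
  Δ2: d:1→0
  Δ3: b:0→1, a:1→0
  Δ4: a:0→1
  (4Δ to stable)
t=1 Δ0: b=1 a=1 clk=1 c=1 d=0
  Δ1: clk:1→0
  (1Δ to stable)
t=2 Δ0: b=1 a=1 clk=0 c=1 d=0
  Δ1: clk:0→1
  Δ2: d:0→1
  Δ3: b:1→0
  (3Δ to stable)
t=3 Δ0: b=0 a=1 clk=1 c=1 d=1
  Δ1: clk:1→0
  (1Δ to stable)
t=4 Δ0: b=0 a=1 clk=0 c=1 d=1
  Δ1: clk:0→1
  Δ2: d:1→0
  Δ3: b:0→1, a:1→0
  Δ4: a:0→1
  (4Δ to stable)
t=5 Δ0: b=1 a=1 clk=1 c=1 d=0
  Δ1: clk:1→0
  (1Δ to stable)
t=6 Δ0: b=1 a=1 clk=0 c=1 d=0
  Δ1: clk:0→1
  Δ2: d:0→1
  Δ3: b:1→0
  (3Δ to stable)
t=7 Δ0: b=0 a=1 clk=1 c=1 d=1
  Δ1: clk:1→0
  (1Δ to stable)
t=8 Δ0: b=0 a=1 clk=0 c=1 d=1
  Δ1: clk:0→1
  Δ2: d:1→0
  Δ3: b:0→1, a:1→0
  Δ4: a:0→1
  (4Δ to stable)
t=9 Δ0: b=1 a=1 clk=1 c=1 d=0
  Δ1: clk:1→0
  (1Δ to stable)
t=10 Δ0: b=1 a=1 clk=0 c=1 d=0
  Δ1: clk:0→1
  Δ2: d:0→1
  Δ3: b:1→0
  (3Δ to stable)
t=11 Δ0: b=0 a=1 clk=1 c=1 d=1
  Δ1: clk:1→0
  (1Δ to stable)
t=12 Δ0: b=0 a=1 clk=0 c=1 d=1
  Δ1: clk:0→1
  Δ2: d:1→0
  Δ3: b:0→1, a:1→0
  Δ4: a:0→1
  (4Δ to stable)
t=13 Δ0: b=1 a=1 clk=1 c=1 d=0
  Δ1: clk:1→0
  (1Δ to stable)
t=14 Δ0: b=1 a=1 clk=0 c=1 d=0
  Δ1: clk:0→1
  Δ2: d:0→1
  Δ3: b:1→0
  (3Δ to stable)
t=15 Δ0: b=0 a=1 clk=1 c=1 d=1
  Δ1: clk:1→0
  (1Δ to stable)
t=16 Δ0: b=0 a=1 clk=0 c=1 d=1
  Δ1: clk:0→1
  Δ2: d:1→0
  Δ3: b:0→1, a:1→0
  Δ4: a:0→1
  (4Δ to stable)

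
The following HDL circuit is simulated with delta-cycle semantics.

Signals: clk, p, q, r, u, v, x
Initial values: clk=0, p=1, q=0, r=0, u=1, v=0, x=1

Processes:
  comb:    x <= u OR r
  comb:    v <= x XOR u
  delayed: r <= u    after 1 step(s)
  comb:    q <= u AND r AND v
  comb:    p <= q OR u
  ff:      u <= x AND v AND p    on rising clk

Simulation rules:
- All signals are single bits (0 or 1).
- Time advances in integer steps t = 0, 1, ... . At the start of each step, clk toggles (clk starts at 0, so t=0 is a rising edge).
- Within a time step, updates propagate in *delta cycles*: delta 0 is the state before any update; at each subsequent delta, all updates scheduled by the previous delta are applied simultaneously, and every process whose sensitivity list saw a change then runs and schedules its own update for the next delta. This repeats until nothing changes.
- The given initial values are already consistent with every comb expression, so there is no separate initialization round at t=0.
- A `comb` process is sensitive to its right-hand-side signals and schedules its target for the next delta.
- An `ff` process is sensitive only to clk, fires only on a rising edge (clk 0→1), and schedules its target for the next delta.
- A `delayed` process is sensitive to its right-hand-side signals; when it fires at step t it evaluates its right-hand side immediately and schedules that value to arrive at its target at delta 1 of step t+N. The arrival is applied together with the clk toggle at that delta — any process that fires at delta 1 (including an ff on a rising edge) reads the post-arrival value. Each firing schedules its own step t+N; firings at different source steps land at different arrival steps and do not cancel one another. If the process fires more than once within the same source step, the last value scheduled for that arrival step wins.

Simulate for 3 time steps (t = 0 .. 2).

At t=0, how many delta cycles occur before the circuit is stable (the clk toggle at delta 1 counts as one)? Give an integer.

t=0 Δ0: r=0 q=0 x=1 clk=0 u=1 v=0 p=1
  Δ1: clk:0→1
  Δ2: u:1→0
  Δ3: x:1→0, v:0→1, p:1→0
  Δ4: v:1→0
  (4Δ to stable)
t=1 Δ0: r=0 q=0 x=0 clk=1 u=0 v=0 p=0
  Δ1: clk:1→0
  (1Δ to stable)
t=2 Δ0: r=0 q=0 x=0 clk=0 u=0 v=0 p=0
  Δ1: clk:0→1
  (1Δ to stable)

4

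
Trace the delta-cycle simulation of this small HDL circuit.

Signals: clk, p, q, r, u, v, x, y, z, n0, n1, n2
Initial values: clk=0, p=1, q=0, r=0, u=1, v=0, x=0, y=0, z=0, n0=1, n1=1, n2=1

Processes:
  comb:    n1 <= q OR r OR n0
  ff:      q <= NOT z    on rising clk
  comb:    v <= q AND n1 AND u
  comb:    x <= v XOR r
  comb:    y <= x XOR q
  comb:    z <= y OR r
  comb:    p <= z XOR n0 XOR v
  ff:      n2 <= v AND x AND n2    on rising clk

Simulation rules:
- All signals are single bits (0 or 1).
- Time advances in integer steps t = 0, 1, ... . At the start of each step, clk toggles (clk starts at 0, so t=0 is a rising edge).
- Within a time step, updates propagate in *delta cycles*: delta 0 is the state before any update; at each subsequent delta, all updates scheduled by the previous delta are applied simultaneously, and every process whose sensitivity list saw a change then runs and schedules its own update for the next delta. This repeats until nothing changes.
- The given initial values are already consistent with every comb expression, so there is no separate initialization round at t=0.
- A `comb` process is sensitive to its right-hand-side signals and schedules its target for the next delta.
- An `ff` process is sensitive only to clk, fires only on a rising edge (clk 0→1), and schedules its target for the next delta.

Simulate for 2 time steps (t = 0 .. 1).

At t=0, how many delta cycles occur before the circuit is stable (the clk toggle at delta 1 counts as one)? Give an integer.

[bits: z,clk,r,u,x,v,n0,n2,p,y,q,n1]
t=0: Δ0=000100111001 Δ1=010100111001 Δ2=010100101011 Δ3=010101101111 Δ4=110111100111 Δ5=110111101011 Δ6=010111101011 Δ7=010111100011 | 7Δ
t=1: Δ0=010111100011 Δ1=000111100011 | 1Δ

7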